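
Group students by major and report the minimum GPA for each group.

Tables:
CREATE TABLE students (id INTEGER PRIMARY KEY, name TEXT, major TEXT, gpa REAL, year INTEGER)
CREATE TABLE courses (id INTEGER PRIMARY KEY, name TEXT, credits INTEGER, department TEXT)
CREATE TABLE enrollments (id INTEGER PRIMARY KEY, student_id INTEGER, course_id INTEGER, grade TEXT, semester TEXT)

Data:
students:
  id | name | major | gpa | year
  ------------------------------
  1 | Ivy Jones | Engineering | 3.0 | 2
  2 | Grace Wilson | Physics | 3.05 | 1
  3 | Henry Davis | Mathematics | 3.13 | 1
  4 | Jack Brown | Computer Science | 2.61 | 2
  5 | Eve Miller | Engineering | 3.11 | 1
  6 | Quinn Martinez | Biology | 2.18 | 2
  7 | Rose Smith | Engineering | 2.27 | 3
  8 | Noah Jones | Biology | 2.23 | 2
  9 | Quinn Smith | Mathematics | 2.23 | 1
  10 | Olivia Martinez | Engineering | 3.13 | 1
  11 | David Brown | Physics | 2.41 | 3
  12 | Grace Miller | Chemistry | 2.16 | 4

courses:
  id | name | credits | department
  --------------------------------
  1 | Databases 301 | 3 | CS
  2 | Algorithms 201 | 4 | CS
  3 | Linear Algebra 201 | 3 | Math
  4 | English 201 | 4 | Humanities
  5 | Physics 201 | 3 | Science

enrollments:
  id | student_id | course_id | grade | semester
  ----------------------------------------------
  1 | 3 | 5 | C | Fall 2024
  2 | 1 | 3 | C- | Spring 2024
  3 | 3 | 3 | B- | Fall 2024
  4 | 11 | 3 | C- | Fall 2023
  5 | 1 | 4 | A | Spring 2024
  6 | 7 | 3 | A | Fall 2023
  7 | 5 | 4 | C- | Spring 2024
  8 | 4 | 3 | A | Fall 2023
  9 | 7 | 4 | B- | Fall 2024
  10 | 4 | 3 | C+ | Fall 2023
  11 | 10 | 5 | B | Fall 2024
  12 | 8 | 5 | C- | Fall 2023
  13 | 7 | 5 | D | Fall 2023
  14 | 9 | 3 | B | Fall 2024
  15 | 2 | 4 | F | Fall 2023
SELECT major, MIN(gpa) AS min_gpa FROM students GROUP BY major

Execution result:
major | min_gpa
Biology | 2.18
Chemistry | 2.16
Computer Science | 2.61
Engineering | 2.27
Mathematics | 2.23
Physics | 2.41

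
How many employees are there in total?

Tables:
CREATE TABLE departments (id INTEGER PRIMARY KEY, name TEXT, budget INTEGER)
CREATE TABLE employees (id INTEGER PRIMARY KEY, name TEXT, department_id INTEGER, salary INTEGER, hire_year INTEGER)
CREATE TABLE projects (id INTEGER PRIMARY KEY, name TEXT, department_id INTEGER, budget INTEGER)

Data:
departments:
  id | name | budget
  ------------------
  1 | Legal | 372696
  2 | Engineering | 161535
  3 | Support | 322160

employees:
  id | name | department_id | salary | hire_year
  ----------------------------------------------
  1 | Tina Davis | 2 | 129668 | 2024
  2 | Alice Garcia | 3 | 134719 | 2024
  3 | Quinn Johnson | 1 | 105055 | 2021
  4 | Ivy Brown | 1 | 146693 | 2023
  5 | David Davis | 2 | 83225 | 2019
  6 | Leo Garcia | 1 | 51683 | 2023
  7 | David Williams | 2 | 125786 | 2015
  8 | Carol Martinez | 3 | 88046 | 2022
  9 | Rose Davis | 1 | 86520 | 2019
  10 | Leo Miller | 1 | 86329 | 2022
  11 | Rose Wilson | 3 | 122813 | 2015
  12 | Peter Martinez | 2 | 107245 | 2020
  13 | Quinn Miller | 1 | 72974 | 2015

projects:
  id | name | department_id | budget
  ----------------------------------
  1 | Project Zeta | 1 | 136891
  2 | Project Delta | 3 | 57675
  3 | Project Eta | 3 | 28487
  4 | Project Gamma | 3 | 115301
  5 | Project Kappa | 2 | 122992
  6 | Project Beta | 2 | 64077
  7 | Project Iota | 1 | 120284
SELECT COUNT(*) FROM employees

Execution result:
13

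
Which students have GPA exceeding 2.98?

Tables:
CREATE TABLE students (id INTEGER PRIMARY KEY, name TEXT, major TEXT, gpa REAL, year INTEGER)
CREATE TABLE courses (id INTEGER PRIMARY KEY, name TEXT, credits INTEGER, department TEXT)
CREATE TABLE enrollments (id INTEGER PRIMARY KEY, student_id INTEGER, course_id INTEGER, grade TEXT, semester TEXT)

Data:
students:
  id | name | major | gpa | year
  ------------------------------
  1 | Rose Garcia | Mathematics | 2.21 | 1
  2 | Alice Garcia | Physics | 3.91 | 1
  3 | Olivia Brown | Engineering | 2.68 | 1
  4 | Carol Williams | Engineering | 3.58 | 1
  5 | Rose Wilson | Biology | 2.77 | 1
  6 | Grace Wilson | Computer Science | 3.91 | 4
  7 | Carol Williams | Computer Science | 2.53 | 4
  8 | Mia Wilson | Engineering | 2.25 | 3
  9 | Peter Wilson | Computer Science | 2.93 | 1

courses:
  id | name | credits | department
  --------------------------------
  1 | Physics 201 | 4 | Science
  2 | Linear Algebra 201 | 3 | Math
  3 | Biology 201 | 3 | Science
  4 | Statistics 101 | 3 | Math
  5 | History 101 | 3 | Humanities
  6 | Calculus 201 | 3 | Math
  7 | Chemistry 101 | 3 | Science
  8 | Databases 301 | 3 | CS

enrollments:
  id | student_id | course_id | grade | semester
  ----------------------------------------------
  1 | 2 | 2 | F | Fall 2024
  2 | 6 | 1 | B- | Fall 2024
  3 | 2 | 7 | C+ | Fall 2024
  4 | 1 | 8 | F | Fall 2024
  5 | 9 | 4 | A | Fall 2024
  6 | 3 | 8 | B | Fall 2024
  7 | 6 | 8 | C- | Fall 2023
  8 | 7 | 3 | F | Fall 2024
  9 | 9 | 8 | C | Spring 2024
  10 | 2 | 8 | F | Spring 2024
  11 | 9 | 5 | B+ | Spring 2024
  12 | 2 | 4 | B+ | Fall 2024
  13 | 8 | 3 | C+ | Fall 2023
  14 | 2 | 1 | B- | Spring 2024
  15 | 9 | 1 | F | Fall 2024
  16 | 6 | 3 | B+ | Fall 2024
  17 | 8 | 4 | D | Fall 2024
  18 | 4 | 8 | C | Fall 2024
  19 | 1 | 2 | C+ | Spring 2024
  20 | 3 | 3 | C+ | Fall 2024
SELECT name, gpa FROM students WHERE gpa > 2.98

Execution result:
name | gpa
Alice Garcia | 3.91
Carol Williams | 3.58
Grace Wilson | 3.91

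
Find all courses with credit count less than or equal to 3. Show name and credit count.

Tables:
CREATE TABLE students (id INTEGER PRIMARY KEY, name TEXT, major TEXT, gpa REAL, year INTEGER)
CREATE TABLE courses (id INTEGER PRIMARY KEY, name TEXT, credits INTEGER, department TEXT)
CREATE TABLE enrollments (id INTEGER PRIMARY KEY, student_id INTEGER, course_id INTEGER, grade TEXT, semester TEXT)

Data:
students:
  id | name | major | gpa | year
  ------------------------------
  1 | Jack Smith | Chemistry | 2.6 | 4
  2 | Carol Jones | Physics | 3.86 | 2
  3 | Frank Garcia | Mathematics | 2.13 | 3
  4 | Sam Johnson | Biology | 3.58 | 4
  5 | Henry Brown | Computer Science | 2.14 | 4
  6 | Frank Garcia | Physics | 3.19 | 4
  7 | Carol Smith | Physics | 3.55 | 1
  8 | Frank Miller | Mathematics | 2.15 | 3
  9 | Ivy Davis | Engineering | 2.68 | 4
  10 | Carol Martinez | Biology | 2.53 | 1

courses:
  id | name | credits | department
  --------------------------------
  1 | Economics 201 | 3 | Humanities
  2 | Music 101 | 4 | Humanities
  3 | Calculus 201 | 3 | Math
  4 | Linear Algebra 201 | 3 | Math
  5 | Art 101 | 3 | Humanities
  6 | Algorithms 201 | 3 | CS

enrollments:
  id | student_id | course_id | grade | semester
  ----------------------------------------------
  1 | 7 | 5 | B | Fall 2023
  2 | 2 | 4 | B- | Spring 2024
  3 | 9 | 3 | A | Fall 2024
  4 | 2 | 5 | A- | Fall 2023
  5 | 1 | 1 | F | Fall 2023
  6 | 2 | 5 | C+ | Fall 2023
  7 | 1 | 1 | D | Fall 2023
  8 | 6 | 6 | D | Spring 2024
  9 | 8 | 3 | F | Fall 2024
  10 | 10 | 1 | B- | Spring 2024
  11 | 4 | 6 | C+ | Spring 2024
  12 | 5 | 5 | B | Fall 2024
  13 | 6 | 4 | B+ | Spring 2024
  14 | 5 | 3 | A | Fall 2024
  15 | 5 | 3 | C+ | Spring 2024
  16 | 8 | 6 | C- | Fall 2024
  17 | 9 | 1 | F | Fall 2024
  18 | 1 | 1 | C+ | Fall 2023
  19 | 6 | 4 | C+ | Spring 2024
SELECT name, credits FROM courses WHERE credits <= 3

Execution result:
name | credits
Economics 201 | 3
Calculus 201 | 3
Linear Algebra 201 | 3
Art 101 | 3
Algorithms 201 | 3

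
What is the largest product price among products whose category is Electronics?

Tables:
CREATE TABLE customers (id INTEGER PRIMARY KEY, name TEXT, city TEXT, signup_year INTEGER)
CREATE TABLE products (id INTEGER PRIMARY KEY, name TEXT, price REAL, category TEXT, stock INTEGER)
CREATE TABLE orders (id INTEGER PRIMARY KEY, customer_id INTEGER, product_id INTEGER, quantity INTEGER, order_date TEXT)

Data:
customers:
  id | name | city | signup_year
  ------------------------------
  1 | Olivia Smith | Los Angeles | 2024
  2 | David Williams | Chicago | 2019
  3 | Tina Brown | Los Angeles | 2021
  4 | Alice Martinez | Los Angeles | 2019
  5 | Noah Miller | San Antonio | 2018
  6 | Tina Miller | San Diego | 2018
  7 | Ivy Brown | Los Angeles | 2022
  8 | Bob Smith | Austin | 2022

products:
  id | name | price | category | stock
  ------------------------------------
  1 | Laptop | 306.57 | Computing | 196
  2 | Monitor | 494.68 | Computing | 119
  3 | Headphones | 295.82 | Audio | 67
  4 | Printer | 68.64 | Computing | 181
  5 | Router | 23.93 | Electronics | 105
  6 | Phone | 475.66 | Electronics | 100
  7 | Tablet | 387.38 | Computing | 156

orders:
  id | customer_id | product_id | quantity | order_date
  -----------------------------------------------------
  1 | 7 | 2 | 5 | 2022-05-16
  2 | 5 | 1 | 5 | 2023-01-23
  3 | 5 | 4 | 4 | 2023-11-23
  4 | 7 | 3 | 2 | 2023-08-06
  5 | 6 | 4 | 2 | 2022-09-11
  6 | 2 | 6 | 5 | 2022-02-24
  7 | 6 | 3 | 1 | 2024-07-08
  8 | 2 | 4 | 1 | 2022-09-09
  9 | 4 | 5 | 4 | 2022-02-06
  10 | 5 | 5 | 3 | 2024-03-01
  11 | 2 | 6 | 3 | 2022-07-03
SELECT MAX(price) FROM products WHERE category = 'Electronics'

Execution result:
475.66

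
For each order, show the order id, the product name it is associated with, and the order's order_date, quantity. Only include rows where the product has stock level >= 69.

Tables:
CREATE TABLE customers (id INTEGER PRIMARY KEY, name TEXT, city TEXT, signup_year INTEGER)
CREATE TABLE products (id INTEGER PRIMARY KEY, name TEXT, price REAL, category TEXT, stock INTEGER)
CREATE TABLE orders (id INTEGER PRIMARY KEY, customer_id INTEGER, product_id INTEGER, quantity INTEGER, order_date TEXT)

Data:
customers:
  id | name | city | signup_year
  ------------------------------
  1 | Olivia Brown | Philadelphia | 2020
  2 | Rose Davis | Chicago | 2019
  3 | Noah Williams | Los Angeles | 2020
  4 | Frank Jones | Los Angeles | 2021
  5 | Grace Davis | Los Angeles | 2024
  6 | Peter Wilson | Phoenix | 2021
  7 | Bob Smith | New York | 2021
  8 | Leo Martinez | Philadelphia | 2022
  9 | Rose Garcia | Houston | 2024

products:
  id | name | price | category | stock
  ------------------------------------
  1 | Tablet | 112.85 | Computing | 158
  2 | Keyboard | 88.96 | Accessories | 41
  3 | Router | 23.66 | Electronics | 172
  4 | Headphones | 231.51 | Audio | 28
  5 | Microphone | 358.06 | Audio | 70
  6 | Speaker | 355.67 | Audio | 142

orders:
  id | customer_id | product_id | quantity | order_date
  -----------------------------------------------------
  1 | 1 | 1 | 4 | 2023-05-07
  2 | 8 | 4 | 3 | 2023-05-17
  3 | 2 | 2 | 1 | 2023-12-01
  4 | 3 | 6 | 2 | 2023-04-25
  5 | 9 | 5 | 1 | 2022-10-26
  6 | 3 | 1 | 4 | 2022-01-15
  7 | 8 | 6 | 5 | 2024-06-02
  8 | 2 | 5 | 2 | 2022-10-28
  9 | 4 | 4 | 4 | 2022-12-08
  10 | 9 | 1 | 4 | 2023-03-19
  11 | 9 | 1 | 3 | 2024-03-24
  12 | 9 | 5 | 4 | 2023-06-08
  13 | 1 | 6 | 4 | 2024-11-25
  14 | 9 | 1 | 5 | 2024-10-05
SELECT c.id, p.name AS product, c.order_date, c.quantity FROM orders c JOIN products p ON c.product_id = p.id WHERE p.stock >= 69

Execution result:
id | product | order_date | quantity
1 | Tablet | 2023-05-07 | 4
4 | Speaker | 2023-04-25 | 2
5 | Microphone | 2022-10-26 | 1
6 | Tablet | 2022-01-15 | 4
7 | Speaker | 2024-06-02 | 5
8 | Microphone | 2022-10-28 | 2
10 | Tablet | 2023-03-19 | 4
11 | Tablet | 2024-03-24 | 3
12 | Microphone | 2023-06-08 | 4
13 | Speaker | 2024-11-25 | 4
14 | Tablet | 2024-10-05 | 5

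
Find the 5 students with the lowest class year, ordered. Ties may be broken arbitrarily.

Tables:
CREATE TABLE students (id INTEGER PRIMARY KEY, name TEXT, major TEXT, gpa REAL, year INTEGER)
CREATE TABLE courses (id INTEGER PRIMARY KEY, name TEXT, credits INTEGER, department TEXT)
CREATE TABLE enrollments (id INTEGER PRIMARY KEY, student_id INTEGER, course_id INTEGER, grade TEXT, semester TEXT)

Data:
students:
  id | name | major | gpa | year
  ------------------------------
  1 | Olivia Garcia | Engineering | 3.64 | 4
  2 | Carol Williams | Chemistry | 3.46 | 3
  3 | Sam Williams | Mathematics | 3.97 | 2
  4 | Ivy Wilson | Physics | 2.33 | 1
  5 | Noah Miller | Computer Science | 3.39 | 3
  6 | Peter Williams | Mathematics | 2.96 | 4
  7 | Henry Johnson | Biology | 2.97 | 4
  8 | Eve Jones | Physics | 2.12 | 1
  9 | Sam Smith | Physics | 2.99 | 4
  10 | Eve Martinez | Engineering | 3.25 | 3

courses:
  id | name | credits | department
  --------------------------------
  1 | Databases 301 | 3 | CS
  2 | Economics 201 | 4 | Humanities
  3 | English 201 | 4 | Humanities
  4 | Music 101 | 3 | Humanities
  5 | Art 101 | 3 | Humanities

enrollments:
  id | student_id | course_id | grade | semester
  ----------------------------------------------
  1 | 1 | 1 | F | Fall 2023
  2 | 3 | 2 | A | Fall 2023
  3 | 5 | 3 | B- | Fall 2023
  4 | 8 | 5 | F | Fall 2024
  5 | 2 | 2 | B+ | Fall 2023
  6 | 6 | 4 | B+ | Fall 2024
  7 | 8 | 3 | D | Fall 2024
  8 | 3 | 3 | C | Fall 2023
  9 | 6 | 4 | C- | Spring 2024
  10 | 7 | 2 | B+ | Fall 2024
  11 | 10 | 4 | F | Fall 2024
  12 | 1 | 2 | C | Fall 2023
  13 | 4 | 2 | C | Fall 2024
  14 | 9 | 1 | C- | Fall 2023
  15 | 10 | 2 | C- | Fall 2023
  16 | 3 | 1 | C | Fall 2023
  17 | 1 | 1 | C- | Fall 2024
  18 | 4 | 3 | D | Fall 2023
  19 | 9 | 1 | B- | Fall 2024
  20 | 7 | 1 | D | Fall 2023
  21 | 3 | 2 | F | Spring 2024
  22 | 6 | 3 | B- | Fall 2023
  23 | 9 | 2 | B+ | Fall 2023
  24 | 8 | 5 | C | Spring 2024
SELECT name, year FROM students ORDER BY year ASC LIMIT 5

Execution result:
name | year
Ivy Wilson | 1
Eve Jones | 1
Sam Williams | 2
Carol Williams | 3
Noah Miller | 3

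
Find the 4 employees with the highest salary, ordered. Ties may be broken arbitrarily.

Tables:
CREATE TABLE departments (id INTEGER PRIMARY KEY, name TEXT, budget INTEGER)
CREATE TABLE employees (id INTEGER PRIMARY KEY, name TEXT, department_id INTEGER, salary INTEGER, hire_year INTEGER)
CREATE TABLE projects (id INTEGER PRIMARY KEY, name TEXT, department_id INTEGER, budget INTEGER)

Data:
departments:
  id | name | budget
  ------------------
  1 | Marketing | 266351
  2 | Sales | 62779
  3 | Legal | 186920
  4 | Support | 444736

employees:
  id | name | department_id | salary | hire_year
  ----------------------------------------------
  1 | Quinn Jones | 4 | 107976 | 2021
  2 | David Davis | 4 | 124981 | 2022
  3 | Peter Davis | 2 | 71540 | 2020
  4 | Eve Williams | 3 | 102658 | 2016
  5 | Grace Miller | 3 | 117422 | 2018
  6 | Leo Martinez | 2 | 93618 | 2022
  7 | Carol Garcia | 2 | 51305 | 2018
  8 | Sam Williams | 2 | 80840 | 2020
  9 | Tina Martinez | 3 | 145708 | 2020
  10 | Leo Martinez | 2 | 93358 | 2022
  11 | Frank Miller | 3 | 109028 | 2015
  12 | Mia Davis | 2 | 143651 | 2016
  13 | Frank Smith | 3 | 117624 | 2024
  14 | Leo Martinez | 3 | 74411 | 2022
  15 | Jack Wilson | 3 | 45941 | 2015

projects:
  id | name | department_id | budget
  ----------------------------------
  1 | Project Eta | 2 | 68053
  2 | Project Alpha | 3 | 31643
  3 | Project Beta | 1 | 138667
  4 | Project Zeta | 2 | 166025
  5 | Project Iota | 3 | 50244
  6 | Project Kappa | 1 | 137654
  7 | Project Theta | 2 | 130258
SELECT name, salary FROM employees ORDER BY salary DESC LIMIT 4

Execution result:
name | salary
Tina Martinez | 145708
Mia Davis | 143651
David Davis | 124981
Frank Smith | 117624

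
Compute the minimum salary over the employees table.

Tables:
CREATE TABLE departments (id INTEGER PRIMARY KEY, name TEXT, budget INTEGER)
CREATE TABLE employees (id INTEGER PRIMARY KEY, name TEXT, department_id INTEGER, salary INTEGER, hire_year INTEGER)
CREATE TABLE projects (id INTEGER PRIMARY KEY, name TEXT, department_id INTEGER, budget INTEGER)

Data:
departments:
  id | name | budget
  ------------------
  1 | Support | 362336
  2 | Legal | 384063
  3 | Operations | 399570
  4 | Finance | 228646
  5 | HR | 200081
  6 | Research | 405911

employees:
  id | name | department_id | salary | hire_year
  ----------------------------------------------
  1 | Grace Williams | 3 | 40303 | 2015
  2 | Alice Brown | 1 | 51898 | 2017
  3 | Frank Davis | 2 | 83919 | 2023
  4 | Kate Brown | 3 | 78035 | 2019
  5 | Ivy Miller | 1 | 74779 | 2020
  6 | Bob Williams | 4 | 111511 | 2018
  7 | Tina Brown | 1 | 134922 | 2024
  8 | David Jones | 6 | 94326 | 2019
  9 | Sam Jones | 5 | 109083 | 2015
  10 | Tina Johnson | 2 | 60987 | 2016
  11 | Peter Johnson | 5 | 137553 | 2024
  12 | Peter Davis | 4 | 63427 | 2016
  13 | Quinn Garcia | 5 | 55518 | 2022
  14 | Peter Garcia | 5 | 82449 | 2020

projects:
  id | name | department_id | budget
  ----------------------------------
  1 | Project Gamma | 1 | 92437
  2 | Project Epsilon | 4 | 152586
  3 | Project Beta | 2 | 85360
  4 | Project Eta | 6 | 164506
SELECT MIN(salary) FROM employees

Execution result:
40303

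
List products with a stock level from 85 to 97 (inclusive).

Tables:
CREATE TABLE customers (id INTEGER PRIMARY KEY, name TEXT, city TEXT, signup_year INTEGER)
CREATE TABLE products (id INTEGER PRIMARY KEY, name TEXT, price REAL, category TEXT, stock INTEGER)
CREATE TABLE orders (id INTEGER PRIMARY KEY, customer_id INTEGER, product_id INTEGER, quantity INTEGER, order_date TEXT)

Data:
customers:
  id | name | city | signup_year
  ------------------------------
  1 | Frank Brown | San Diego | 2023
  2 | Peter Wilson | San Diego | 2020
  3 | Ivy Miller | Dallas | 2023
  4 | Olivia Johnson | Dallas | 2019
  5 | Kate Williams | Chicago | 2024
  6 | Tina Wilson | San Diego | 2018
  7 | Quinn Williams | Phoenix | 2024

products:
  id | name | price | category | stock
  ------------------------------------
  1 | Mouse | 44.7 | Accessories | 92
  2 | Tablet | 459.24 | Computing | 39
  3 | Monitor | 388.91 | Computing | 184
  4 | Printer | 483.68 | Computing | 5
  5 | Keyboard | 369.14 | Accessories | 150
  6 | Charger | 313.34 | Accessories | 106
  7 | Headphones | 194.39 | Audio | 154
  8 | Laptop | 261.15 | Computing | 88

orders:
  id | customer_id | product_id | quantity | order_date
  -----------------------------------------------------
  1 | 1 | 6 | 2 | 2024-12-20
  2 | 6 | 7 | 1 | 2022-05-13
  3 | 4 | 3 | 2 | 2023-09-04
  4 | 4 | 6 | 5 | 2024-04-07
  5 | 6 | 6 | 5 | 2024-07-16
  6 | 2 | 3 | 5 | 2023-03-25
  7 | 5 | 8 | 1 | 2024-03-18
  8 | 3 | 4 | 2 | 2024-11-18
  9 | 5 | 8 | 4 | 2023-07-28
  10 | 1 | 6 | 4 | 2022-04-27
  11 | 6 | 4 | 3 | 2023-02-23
SELECT name, stock FROM products WHERE stock BETWEEN 85 AND 97

Execution result:
name | stock
Mouse | 92
Laptop | 88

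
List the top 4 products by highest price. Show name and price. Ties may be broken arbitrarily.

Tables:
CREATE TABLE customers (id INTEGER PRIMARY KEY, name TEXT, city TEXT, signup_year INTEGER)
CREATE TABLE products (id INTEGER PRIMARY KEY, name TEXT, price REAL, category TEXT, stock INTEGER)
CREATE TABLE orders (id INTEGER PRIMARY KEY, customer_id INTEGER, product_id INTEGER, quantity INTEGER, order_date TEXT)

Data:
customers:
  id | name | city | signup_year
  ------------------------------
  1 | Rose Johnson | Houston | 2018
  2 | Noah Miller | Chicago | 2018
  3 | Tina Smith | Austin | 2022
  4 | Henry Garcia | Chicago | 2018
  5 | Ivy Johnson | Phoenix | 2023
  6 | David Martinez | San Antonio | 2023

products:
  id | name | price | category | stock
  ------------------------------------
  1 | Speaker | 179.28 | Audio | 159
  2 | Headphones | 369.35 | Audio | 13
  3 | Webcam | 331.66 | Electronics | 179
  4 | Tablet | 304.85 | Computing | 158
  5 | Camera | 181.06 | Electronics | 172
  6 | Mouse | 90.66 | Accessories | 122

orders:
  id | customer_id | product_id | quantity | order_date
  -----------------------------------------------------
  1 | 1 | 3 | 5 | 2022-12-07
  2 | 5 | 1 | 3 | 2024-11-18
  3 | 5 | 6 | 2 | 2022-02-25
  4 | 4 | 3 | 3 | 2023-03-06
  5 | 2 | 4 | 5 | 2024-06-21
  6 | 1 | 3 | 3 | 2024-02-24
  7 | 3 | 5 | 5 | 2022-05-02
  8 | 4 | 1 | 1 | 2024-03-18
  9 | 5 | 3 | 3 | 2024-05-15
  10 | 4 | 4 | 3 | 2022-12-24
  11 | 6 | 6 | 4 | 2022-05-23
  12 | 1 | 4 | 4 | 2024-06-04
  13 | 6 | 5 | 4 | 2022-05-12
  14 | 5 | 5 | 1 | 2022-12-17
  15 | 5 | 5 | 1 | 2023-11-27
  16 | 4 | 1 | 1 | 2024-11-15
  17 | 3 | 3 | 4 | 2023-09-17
SELECT name, price FROM products ORDER BY price DESC LIMIT 4

Execution result:
name | price
Headphones | 369.35
Webcam | 331.66
Tablet | 304.85
Camera | 181.06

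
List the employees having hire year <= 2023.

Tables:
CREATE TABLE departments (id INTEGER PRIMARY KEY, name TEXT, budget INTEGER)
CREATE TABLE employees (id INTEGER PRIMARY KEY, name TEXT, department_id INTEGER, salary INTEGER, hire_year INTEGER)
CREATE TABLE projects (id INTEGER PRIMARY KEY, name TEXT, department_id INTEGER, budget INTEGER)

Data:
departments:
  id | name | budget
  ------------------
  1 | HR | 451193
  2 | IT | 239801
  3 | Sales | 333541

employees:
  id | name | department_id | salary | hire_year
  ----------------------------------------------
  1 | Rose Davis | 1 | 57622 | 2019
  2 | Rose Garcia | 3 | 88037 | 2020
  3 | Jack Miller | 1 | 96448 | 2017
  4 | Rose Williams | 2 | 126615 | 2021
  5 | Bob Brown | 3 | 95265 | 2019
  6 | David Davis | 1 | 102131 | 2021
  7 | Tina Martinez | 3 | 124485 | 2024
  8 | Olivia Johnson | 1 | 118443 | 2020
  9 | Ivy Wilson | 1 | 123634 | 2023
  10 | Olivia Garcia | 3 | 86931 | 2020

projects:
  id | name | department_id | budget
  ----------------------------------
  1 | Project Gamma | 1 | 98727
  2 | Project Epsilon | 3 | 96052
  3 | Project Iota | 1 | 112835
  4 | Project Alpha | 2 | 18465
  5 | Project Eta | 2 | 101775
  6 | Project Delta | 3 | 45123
SELECT name, hire_year FROM employees WHERE hire_year <= 2023

Execution result:
name | hire_year
Rose Davis | 2019
Rose Garcia | 2020
Jack Miller | 2017
Rose Williams | 2021
Bob Brown | 2019
David Davis | 2021
Olivia Johnson | 2020
Ivy Wilson | 2023
Olivia Garcia | 2020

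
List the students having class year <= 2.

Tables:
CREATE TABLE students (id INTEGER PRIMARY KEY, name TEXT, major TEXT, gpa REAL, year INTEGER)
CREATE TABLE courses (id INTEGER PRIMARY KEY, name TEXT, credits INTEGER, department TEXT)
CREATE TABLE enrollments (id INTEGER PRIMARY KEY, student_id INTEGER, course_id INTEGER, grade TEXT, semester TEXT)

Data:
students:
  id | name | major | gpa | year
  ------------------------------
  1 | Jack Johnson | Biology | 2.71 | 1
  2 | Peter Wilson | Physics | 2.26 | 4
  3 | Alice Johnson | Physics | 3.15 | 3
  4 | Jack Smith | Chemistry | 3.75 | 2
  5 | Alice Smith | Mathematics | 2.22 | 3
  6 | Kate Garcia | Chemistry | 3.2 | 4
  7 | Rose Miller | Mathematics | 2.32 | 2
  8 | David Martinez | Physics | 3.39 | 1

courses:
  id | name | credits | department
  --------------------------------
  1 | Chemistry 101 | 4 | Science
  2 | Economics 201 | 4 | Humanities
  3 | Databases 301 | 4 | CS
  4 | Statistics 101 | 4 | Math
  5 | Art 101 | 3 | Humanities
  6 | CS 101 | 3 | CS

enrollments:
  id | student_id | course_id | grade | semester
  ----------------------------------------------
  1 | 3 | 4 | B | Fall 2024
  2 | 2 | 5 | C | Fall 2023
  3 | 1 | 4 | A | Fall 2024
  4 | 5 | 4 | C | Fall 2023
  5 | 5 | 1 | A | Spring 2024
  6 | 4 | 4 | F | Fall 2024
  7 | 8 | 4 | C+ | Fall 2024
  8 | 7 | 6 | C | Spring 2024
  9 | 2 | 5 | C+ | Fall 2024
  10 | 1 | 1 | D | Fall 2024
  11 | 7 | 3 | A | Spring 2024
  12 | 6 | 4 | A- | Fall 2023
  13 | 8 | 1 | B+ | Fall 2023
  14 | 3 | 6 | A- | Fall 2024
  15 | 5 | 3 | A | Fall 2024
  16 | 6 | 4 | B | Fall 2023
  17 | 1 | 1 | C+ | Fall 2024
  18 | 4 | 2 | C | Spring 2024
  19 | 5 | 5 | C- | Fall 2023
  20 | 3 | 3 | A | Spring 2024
SELECT name, year FROM students WHERE year <= 2

Execution result:
name | year
Jack Johnson | 1
Jack Smith | 2
Rose Miller | 2
David Martinez | 1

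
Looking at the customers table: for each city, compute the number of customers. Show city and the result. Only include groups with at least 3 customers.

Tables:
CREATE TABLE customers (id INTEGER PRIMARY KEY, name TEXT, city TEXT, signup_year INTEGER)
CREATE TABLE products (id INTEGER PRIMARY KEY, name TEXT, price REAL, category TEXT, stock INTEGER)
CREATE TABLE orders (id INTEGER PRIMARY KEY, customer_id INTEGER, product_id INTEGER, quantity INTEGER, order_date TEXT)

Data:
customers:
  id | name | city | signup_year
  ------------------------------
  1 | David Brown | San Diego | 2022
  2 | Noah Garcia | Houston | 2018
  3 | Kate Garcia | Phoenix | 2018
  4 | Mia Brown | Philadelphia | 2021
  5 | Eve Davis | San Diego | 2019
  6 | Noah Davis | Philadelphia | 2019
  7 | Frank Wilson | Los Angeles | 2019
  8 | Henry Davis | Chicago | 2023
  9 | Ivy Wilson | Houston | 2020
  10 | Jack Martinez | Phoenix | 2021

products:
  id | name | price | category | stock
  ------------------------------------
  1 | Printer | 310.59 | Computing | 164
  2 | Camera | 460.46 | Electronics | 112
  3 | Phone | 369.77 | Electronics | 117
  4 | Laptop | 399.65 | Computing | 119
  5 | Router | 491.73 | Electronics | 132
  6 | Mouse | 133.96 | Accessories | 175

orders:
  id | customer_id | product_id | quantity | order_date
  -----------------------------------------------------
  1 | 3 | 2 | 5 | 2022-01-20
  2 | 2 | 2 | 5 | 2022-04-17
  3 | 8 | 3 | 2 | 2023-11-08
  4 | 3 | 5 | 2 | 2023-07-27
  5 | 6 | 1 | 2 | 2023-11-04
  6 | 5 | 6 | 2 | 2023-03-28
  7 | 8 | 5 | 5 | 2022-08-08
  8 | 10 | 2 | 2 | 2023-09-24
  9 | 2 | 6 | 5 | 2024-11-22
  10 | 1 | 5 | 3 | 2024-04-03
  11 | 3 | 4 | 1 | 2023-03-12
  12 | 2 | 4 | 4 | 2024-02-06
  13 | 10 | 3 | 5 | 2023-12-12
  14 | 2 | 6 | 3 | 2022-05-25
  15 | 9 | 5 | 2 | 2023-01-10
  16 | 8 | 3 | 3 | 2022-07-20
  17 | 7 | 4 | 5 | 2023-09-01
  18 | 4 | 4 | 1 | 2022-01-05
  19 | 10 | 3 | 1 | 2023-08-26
SELECT city, COUNT(*) AS n FROM customers GROUP BY city HAVING COUNT(*) >= 3

Execution result:
(no rows)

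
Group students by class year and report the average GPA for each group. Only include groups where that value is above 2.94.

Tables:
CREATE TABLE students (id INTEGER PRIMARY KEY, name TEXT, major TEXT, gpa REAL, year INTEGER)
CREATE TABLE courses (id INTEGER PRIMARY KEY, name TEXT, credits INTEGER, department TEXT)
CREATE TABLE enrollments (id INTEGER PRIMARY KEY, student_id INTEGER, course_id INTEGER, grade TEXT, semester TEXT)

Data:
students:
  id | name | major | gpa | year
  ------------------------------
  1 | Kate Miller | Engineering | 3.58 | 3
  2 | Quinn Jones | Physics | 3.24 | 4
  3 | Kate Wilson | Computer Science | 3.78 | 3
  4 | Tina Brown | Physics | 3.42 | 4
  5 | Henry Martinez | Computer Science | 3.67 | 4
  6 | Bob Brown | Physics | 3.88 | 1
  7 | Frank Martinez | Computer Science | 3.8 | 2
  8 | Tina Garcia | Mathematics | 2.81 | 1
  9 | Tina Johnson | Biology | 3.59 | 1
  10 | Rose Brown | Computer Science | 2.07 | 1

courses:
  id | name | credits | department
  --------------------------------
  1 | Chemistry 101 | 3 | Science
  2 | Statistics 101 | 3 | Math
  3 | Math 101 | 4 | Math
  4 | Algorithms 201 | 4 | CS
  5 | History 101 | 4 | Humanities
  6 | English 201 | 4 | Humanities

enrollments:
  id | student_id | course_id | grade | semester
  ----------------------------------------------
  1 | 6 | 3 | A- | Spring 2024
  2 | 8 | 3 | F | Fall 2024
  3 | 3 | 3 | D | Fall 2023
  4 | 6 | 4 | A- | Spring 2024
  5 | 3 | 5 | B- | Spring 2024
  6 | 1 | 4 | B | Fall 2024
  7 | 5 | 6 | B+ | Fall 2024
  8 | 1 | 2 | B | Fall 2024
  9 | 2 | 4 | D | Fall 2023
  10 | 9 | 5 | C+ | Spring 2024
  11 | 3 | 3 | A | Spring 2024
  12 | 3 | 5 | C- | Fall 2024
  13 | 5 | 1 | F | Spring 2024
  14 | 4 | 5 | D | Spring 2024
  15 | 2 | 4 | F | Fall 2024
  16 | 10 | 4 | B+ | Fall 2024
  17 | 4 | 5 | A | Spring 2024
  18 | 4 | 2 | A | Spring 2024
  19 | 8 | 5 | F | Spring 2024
SELECT year, AVG(gpa) AS avg_gpa FROM students GROUP BY year HAVING AVG(gpa) > 2.94

Execution result:
year | avg_gpa
1 | 3.09
2 | 3.80
3 | 3.68
4 | 3.44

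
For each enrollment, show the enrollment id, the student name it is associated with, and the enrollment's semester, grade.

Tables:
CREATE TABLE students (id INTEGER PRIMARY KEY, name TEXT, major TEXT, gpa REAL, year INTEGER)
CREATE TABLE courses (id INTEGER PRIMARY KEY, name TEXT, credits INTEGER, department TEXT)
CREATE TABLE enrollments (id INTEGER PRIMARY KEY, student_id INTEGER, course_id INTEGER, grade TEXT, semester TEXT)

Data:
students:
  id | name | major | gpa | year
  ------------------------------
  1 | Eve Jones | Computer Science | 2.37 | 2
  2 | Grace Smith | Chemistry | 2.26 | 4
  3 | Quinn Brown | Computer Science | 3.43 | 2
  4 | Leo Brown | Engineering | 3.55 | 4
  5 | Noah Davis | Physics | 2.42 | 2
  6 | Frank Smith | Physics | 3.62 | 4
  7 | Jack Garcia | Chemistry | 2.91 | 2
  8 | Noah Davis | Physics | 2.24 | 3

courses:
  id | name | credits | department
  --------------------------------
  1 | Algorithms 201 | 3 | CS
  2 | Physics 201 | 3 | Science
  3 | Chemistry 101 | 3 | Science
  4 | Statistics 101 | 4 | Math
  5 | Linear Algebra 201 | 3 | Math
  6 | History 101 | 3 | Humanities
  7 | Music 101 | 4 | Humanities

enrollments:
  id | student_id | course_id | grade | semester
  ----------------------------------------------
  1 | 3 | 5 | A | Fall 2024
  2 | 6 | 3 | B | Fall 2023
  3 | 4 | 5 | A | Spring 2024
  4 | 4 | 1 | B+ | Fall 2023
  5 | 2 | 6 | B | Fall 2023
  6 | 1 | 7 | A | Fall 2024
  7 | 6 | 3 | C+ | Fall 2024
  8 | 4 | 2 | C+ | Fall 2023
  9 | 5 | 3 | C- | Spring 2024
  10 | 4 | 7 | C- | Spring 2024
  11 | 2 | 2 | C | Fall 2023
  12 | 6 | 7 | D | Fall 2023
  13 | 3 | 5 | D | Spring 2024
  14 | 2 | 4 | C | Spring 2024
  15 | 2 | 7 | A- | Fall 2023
SELECT c.id, p.name AS student, c.semester, c.grade FROM enrollments c JOIN students p ON c.student_id = p.id

Execution result:
id | student | semester | grade
1 | Quinn Brown | Fall 2024 | A
2 | Frank Smith | Fall 2023 | B
3 | Leo Brown | Spring 2024 | A
4 | Leo Brown | Fall 2023 | B+
5 | Grace Smith | Fall 2023 | B
6 | Eve Jones | Fall 2024 | A
7 | Frank Smith | Fall 2024 | C+
8 | Leo Brown | Fall 2023 | C+
9 | Noah Davis | Spring 2024 | C-
10 | Leo Brown | Spring 2024 | C-
11 | Grace Smith | Fall 2023 | C
12 | Frank Smith | Fall 2023 | D
13 | Quinn Brown | Spring 2024 | D
14 | Grace Smith | Spring 2024 | C
15 | Grace Smith | Fall 2023 | A-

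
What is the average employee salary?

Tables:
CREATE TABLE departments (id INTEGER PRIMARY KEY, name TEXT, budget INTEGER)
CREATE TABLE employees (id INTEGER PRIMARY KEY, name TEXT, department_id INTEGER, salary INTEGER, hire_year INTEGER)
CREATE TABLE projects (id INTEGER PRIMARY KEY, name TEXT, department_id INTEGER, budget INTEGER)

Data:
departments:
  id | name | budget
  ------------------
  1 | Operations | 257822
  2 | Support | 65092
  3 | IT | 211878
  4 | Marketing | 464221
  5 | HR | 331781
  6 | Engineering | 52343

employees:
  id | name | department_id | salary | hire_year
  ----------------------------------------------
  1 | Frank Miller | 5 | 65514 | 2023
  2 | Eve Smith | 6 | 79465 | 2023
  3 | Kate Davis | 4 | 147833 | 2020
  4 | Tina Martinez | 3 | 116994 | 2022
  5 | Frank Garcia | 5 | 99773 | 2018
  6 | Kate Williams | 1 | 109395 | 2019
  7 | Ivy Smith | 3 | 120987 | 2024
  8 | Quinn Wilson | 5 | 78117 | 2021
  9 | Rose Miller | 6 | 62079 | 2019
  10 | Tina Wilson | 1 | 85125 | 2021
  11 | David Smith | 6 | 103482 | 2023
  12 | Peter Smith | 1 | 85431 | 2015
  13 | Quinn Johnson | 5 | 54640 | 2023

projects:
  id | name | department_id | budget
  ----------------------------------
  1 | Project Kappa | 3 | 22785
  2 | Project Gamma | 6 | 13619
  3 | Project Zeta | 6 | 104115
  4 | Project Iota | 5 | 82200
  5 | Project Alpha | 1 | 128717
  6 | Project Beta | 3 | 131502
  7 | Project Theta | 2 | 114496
SELECT AVG(salary) FROM employees

Execution result:
92987.31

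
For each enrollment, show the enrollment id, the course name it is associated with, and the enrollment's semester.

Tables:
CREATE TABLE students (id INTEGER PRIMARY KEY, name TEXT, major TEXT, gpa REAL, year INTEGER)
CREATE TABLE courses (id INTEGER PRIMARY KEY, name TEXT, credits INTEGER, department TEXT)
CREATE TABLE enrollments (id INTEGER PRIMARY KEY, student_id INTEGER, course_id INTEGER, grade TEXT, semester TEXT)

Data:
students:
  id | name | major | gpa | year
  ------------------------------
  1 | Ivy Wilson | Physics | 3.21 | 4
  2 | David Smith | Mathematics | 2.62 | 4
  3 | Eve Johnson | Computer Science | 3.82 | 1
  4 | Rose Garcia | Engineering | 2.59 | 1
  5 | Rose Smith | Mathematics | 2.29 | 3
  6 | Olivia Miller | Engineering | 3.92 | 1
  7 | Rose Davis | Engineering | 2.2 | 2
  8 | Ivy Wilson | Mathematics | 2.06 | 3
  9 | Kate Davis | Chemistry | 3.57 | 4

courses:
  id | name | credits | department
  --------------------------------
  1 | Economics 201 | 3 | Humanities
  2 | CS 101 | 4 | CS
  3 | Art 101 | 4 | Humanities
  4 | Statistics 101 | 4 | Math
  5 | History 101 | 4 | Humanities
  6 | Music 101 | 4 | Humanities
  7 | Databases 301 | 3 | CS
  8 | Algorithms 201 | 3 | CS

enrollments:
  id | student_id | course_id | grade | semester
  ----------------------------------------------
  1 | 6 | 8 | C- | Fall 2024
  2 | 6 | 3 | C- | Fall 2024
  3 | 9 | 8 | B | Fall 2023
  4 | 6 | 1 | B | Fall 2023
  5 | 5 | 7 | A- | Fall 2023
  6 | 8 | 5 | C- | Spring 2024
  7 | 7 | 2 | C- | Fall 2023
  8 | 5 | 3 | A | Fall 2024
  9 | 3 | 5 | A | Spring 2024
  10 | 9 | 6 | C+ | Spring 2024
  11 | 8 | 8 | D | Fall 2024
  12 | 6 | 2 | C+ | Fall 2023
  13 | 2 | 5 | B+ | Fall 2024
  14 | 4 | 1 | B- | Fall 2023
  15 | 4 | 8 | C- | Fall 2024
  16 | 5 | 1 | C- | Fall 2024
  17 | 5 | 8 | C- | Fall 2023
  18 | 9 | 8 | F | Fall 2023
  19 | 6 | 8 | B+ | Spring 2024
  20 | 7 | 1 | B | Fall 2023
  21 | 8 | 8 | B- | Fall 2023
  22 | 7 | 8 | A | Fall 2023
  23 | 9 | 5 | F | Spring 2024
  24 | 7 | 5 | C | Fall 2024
SELECT c.id, p.name AS course, c.semester FROM enrollments c JOIN courses p ON c.course_id = p.id

Execution result:
id | course | semester
1 | Algorithms 201 | Fall 2024
2 | Art 101 | Fall 2024
3 | Algorithms 201 | Fall 2023
4 | Economics 201 | Fall 2023
5 | Databases 301 | Fall 2023
6 | History 101 | Spring 2024
7 | CS 101 | Fall 2023
8 | Art 101 | Fall 2024
9 | History 101 | Spring 2024
10 | Music 101 | Spring 2024
11 | Algorithms 201 | Fall 2024
12 | CS 101 | Fall 2023
13 | History 101 | Fall 2024
14 | Economics 201 | Fall 2023
15 | Algorithms 201 | Fall 2024
16 | Economics 201 | Fall 2024
17 | Algorithms 201 | Fall 2023
18 | Algorithms 201 | Fall 2023
19 | Algorithms 201 | Spring 2024
20 | Economics 201 | Fall 2023
21 | Algorithms 201 | Fall 2023
22 | Algorithms 201 | Fall 2023
23 | History 101 | Spring 2024
24 | History 101 | Fall 2024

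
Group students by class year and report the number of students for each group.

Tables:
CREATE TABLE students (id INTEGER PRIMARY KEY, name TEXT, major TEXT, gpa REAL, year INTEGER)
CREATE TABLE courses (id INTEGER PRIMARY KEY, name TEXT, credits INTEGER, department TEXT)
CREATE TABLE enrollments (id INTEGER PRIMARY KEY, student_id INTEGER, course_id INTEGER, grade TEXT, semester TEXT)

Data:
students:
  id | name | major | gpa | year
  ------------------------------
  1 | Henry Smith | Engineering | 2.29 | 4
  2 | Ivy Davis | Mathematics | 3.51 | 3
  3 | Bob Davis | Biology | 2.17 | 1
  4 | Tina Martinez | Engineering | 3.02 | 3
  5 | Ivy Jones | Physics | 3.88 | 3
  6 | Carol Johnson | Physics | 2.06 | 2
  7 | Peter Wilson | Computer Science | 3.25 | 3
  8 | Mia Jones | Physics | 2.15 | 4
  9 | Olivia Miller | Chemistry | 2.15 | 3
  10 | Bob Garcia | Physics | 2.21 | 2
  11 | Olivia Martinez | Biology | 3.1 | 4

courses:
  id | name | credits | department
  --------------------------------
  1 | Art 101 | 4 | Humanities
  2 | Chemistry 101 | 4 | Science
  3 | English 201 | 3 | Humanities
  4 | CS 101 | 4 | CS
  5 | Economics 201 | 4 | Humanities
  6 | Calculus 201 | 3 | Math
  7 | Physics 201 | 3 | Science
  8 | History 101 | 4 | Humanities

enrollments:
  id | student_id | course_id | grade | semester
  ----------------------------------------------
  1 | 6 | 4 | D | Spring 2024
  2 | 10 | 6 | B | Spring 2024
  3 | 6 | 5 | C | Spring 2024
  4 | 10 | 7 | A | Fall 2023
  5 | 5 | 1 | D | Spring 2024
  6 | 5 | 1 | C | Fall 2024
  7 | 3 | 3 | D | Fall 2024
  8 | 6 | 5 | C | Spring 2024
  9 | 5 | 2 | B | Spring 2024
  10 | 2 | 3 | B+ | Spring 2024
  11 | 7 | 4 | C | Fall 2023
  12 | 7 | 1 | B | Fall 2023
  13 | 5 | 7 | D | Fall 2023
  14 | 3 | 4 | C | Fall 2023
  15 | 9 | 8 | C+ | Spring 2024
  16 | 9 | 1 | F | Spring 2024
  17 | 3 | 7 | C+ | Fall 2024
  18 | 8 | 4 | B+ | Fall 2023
SELECT year, COUNT(*) AS n FROM students GROUP BY year

Execution result:
year | n
1 | 1
2 | 2
3 | 5
4 | 3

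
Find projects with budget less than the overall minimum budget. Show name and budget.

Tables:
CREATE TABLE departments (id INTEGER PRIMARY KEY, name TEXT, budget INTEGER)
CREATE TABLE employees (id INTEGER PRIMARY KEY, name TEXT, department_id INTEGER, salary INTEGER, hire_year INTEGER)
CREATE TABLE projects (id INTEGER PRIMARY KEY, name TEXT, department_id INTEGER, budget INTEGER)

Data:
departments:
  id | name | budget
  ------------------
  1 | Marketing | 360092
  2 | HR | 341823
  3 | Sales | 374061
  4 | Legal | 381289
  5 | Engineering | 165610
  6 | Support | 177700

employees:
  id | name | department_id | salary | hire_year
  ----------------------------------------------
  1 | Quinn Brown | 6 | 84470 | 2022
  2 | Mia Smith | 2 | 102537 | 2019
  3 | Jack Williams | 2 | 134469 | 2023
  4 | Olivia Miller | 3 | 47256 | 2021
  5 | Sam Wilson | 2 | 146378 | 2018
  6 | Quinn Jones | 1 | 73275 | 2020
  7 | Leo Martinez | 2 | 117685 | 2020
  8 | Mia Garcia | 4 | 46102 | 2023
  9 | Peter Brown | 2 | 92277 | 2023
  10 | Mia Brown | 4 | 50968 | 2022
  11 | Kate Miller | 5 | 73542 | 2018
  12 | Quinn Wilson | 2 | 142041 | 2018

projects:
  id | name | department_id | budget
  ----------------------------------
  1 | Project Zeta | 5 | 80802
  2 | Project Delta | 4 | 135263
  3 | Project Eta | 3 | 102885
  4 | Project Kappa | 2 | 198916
SELECT name, budget FROM projects WHERE budget < (SELECT MIN(budget) FROM projects)

Execution result:
(no rows)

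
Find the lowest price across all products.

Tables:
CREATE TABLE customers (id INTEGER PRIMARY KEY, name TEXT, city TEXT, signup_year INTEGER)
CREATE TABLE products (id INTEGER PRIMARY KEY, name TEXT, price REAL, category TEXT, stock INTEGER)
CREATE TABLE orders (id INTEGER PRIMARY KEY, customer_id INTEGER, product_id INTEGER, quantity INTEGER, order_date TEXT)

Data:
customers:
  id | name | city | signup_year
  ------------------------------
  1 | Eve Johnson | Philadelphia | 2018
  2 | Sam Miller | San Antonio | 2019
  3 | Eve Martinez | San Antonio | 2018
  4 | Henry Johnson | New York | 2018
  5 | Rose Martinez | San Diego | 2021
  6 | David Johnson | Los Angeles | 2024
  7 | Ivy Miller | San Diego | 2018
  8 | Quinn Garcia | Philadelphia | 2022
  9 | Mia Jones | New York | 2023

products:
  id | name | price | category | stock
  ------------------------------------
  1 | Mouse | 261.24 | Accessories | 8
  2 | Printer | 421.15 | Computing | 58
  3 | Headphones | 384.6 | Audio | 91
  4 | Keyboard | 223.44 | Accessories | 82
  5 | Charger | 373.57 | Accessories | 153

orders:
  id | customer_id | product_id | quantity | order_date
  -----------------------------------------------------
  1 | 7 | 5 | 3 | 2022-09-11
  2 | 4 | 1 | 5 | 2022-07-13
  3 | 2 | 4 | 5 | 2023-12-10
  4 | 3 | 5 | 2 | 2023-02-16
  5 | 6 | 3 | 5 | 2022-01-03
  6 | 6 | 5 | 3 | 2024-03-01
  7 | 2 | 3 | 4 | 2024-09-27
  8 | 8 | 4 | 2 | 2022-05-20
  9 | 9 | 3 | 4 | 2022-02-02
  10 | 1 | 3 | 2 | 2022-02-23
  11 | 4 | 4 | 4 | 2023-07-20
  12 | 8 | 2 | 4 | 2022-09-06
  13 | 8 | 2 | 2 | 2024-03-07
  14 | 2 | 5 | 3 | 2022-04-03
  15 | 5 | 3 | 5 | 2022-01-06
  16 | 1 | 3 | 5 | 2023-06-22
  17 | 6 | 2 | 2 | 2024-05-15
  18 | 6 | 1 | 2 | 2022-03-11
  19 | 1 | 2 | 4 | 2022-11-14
SELECT MIN(price) FROM products

Execution result:
223.44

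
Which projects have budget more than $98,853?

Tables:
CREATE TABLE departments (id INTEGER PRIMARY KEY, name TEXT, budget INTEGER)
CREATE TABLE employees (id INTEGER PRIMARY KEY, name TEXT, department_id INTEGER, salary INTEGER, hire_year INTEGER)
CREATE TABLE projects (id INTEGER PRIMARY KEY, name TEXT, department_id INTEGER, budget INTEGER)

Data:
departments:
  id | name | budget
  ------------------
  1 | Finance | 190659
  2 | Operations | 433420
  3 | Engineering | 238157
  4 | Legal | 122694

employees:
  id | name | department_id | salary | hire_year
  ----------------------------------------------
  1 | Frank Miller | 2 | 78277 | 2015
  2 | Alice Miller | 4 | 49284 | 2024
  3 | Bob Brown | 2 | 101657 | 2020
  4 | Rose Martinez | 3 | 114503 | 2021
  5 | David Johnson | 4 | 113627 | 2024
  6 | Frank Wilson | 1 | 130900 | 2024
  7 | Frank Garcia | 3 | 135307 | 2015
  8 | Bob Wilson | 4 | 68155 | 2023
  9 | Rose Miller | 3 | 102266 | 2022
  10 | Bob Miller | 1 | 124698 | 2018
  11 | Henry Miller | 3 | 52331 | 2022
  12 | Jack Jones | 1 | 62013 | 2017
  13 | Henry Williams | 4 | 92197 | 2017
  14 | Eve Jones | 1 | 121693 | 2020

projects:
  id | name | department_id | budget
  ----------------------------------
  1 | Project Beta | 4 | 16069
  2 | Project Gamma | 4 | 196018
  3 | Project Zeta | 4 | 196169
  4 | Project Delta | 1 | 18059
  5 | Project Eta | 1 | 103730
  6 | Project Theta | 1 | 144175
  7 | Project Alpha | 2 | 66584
SELECT name, budget FROM projects WHERE budget > 98853

Execution result:
name | budget
Project Gamma | 196018
Project Zeta | 196169
Project Eta | 103730
Project Theta | 144175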